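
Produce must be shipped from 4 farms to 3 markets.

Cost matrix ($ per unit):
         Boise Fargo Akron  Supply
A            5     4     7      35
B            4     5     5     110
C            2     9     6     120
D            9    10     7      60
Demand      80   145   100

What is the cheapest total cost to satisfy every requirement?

1510

Optimal allocation:
  A→Fargo: 35 × $4 = $140
  B→Fargo: 110 × $5 = $550
  C→Boise: 80 × $2 = $160
  C→Akron: 40 × $6 = $240
  D→Akron: 60 × $7 = $420
Total = 140 + 550 + 160 + 240 + 420 = $1510.
(Supply check: A ships 35; B ships 110; C ships 120; D ships 60.)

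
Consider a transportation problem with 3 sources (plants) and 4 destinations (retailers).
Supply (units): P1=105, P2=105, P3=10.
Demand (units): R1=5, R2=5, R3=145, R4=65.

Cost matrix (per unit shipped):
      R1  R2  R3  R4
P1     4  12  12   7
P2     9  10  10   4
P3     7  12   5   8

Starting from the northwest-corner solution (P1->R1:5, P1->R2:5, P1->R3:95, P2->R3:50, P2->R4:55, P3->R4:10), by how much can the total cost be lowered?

Current plan cost = 5·4 + 5·12 + 95·12 + 50·10 + 55·4 + 10·8 = 2020.
Optimal plan:
  P1->R1: 5 × 4 = 20
  P1->R2: 5 × 12 = 60
  P1->R3: 95 × 12 = 1140
  P2->R3: 40 × 10 = 400
  P2->R4: 65 × 4 = 260
  P3->R3: 10 × 5 = 50
Optimal cost = 1930.
Saving = 2020 − 1930 = 90.

90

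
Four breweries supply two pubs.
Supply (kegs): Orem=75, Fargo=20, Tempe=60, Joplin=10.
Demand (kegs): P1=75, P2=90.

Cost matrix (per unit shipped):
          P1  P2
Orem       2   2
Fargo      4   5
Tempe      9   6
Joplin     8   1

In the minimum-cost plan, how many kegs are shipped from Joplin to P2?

The minimum-cost plan:
  Orem to P1: 55 × 2 = 110
  Orem to P2: 20 × 2 = 40
  Fargo to P1: 20 × 4 = 80
  Tempe to P2: 60 × 6 = 360
  Joplin to P2: 10 × 1 = 10
Total cost = 600.
So Joplin→P2 carries 10 kegs.

10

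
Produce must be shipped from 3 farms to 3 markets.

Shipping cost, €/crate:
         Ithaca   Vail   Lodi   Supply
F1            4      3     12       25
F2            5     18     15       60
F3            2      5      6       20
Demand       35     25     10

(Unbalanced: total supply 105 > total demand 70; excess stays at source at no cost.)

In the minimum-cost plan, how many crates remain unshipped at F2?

An optimal plan:
  F1->Vail: 25 × €3 = €75
  F2->Ithaca: 25 × €5 = €125
  F3->Ithaca: 10 × €2 = €20
  F3->Lodi: 10 × €6 = €60
Total cost = €280.
F2 ships 25 of its 60, leaving 35.

35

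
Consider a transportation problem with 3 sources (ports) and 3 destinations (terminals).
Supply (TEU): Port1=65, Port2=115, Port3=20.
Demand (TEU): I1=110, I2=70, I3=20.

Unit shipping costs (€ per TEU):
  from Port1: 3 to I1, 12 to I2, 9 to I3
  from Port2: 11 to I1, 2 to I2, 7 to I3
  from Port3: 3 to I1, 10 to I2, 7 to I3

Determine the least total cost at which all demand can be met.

An optimal shipping plan:
  Port1 to I1: 65 × €3 = €195
  Port2 to I1: 25 × €11 = €275
  Port2 to I2: 70 × €2 = €140
  Port2 to I3: 20 × €7 = €140
  Port3 to I1: 20 × €3 = €60
Total = 195 + 275 + 140 + 140 + 60 = €810.

810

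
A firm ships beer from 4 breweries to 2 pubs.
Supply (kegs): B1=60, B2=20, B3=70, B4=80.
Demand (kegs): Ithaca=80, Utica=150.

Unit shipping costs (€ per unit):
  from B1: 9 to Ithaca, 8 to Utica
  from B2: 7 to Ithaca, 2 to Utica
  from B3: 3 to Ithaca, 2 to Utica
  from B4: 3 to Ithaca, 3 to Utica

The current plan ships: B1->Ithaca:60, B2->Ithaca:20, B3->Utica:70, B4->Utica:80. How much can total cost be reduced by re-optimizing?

160

Current plan cost = 60·9 + 20·7 + 70·2 + 80·3 = €1060.
Optimal plan:
  B1–Utica: 60 kegs
  B2–Utica: 20 kegs
  B3–Utica: 70 kegs
  B4–Ithaca: 80 kegs
Optimal cost = €900.
Saving = 1060 − 900 = €160.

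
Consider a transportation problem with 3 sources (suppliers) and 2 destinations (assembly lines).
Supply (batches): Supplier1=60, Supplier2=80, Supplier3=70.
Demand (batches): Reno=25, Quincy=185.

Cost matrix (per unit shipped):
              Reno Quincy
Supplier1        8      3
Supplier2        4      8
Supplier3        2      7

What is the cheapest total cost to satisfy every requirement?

1185

An optimal shipping plan:
  Supplier1 to Quincy: 60 × 3 = 180
  Supplier2 to Quincy: 80 × 8 = 640
  Supplier3 to Reno: 25 × 2 = 50
  Supplier3 to Quincy: 45 × 7 = 315
Total = 180 + 640 + 50 + 315 = 1185.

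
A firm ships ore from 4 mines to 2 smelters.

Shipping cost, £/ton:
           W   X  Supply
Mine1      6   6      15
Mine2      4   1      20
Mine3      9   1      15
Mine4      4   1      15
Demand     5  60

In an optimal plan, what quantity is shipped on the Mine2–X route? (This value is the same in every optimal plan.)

20

The minimum-cost plan:
  Mine1–W: 5 × £6 = £30
  Mine1–X: 10 × £6 = £60
  Mine2–X: 20 × £1 = £20
  Mine3–X: 15 × £1 = £15
  Mine4–X: 15 × £1 = £15
Total cost = £140.
So Mine2→X carries 20 tons.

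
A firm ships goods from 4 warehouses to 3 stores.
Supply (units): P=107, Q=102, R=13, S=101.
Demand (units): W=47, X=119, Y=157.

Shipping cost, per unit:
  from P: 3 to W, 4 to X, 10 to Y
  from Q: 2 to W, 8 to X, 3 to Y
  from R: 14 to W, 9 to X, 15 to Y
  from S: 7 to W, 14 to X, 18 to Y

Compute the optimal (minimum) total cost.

One minimum-cost allocation:
  P to X: 107 × 4 = 428
  Q to Y: 102 × 3 = 306
  R to X: 12 × 9 = 108
  R to Y: 1 × 15 = 15
  S to W: 47 × 7 = 329
  S to Y: 54 × 18 = 972
Total = 428 + 306 + 108 + 15 + 329 + 972 = 2158.
(Supply check: P ships 107; Q ships 102; R ships 13; S ships 101.)

2158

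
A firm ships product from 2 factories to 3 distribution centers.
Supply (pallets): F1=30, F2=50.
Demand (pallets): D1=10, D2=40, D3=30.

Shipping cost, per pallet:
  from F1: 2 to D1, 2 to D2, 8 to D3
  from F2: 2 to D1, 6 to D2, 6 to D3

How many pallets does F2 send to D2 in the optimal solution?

10

The minimum-cost plan:
  F1 to D2: 30 pallets
  F2 to D1: 10 pallets
  F2 to D2: 10 pallets
  F2 to D3: 30 pallets
Total cost = 320.
So F2→D2 carries 10 pallets.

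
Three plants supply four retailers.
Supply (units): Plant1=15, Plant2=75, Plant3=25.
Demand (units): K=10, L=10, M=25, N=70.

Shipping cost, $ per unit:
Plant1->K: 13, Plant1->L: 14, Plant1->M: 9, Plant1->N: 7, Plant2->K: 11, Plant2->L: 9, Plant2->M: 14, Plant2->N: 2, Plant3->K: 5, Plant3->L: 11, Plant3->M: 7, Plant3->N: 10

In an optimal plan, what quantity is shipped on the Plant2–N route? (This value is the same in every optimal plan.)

70

Optimal shipments:
  Plant1 to M: 15 units
  Plant2 to L: 5 units
  Plant2 to N: 70 units
  Plant3 to K: 10 units
  Plant3 to L: 5 units
  Plant3 to M: 10 units
Total cost = $495.
So Plant2→N carries 70 units.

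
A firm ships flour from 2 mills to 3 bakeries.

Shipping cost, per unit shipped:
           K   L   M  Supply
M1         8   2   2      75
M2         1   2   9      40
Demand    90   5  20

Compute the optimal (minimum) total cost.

490

Optimal allocation:
  M1 to K: 50 × 8 = 400
  M1 to L: 5 × 2 = 10
  M1 to M: 20 × 2 = 40
  M2 to K: 40 × 1 = 40
Total = 400 + 10 + 40 + 40 = 490.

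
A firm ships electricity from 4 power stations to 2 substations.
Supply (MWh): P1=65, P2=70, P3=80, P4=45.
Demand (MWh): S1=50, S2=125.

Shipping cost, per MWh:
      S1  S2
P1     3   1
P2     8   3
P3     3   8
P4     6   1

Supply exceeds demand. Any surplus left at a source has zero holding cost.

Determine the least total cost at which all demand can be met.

An optimal shipping plan:
  P1->S2: 65 × 1 = 65
  P2->S2: 15 × 3 = 45
  P3->S1: 50 × 3 = 150
  P4->S2: 45 × 1 = 45
Total = 65 + 45 + 150 + 45 = 305.

305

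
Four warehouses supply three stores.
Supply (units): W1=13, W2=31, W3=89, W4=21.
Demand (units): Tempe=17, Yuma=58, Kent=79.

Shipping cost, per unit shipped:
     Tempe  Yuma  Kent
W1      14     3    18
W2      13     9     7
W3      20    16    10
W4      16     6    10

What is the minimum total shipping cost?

1462

A cheapest plan:
  W1–Yuma: 13 units
  W2–Tempe: 7 units
  W2–Yuma: 24 units
  W3–Tempe: 10 units
  W3–Kent: 79 units
  W4–Yuma: 21 units
Total cost = 1462.
(Supply check: W1 ships 13; W2 ships 31; W3 ships 89; W4 ships 21.)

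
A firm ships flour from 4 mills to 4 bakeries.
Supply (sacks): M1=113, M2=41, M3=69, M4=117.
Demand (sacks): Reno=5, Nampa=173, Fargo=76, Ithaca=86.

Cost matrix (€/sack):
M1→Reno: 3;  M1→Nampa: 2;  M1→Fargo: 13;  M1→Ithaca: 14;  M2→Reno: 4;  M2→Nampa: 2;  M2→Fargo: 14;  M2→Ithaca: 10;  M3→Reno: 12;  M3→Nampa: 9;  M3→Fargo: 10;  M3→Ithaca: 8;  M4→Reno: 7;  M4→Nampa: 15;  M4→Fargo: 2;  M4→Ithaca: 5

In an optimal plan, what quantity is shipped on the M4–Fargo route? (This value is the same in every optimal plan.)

Optimal shipments:
  M1 to Reno: 5 × €3 = €15
  M1 to Nampa: 108 × €2 = €216
  M2 to Nampa: 41 × €2 = €82
  M3 to Nampa: 24 × €9 = €216
  M3 to Ithaca: 45 × €8 = €360
  M4 to Fargo: 76 × €2 = €152
  M4 to Ithaca: 41 × €5 = €205
Total cost = €1246.
So M4→Fargo carries 76 sacks.

76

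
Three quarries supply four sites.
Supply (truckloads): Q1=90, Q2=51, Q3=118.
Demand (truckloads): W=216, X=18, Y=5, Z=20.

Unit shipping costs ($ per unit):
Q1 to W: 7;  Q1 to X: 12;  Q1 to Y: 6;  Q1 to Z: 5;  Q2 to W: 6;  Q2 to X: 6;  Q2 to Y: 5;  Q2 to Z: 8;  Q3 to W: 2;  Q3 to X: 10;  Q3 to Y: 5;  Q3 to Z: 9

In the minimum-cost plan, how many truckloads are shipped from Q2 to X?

The minimum-cost plan:
  Q1->W: 65 × $7 = $455
  Q1->Y: 5 × $6 = $30
  Q1->Z: 20 × $5 = $100
  Q2->W: 33 × $6 = $198
  Q2->X: 18 × $6 = $108
  Q3->W: 118 × $2 = $236
Total cost = $1127.
So Q2→X carries 18 truckloads.

18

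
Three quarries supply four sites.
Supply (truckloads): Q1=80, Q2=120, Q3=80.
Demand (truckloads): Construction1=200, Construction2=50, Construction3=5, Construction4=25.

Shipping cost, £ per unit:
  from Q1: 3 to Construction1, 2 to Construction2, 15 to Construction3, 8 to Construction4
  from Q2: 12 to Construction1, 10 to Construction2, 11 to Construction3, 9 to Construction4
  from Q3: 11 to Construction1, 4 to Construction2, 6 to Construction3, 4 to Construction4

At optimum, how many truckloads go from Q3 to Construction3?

The minimum-cost plan:
  Q1 to Construction1: 80 truckloads
  Q2 to Construction1: 120 truckloads
  Q3 to Construction2: 50 truckloads
  Q3 to Construction3: 5 truckloads
  Q3 to Construction4: 25 truckloads
Total cost = £2010.
So Q3→Construction3 carries 5 truckloads.

5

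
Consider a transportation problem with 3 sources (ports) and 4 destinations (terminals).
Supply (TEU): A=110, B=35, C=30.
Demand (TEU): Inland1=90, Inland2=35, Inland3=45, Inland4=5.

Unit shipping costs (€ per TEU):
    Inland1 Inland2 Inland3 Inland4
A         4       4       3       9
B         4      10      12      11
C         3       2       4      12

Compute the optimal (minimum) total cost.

620

An optimal shipping plan:
  A to Inland1: 55 × €4 = €220
  A to Inland2: 5 × €4 = €20
  A to Inland3: 45 × €3 = €135
  A to Inland4: 5 × €9 = €45
  B to Inland1: 35 × €4 = €140
  C to Inland2: 30 × €2 = €60
Total = 220 + 20 + 135 + 45 + 140 + 60 = €620.
(Supply check: A ships 110; B ships 35; C ships 30.)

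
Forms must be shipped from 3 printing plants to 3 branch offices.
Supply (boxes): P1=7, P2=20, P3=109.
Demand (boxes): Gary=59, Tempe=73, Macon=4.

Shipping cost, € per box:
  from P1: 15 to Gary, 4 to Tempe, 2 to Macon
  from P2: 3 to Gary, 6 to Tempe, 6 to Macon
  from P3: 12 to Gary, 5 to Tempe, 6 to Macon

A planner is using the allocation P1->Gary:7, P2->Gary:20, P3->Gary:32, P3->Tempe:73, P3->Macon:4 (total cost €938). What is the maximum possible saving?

Current plan cost = 7·15 + 20·3 + 32·12 + 73·5 + 4·6 = €938.
Optimal plan:
  P1–Tempe: 3 × €4 = €12
  P1–Macon: 4 × €2 = €8
  P2–Gary: 20 × €3 = €60
  P3–Gary: 39 × €12 = €468
  P3–Tempe: 70 × €5 = €350
Optimal cost = €898.
Saving = 938 − 898 = €40.

40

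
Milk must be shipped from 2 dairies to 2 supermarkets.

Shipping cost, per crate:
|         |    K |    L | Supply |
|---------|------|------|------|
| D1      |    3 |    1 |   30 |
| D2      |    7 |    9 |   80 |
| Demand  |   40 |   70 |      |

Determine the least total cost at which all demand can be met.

670

One minimum-cost allocation:
  D1 to L: 30 crates
  D2 to K: 40 crates
  D2 to L: 40 crates
Total cost = 670.
(Supply check: D1 ships 30; D2 ships 80.)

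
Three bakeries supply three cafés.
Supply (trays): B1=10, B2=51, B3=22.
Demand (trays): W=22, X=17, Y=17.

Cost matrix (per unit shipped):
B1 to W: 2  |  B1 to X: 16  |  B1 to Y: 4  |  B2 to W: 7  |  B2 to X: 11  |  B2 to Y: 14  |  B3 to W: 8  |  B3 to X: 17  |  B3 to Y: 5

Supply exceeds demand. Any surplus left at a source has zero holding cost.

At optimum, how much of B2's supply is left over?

Minimum-cost shipments:
  B1→W: 10 × 2 = 20
  B2→W: 12 × 7 = 84
  B2→X: 17 × 11 = 187
  B3→Y: 17 × 5 = 85
Total cost = 376.
B2 ships 29 of its 51, leaving 22.

22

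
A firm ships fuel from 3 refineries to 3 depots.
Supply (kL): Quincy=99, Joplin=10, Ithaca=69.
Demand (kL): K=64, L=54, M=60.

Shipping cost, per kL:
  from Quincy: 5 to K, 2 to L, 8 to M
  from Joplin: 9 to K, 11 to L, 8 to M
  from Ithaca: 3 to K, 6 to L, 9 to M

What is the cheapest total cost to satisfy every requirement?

785

A cheapest plan:
  Quincy→L: 54 × 2 = 108
  Quincy→M: 45 × 8 = 360
  Joplin→M: 10 × 8 = 80
  Ithaca→K: 64 × 3 = 192
  Ithaca→M: 5 × 9 = 45
Total = 108 + 360 + 80 + 192 + 45 = 785.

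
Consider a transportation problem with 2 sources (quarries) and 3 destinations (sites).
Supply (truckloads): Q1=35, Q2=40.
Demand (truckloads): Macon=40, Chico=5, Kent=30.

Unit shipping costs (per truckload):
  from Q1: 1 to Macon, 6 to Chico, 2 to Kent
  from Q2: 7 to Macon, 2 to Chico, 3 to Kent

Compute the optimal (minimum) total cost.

An optimal shipping plan:
  Q1–Macon: 35 × 1 = 35
  Q2–Macon: 5 × 7 = 35
  Q2–Chico: 5 × 2 = 10
  Q2–Kent: 30 × 3 = 90
Total = 35 + 35 + 10 + 90 = 170.
(Supply check: Q1 ships 35; Q2 ships 40.)

170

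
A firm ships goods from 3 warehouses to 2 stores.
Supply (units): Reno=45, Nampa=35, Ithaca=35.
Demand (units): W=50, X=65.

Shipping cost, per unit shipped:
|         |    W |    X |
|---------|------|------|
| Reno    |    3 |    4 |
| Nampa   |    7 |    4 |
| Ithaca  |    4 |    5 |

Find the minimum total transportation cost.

445

One minimum-cost allocation:
  Reno–W: 45 × 3 = 135
  Nampa–X: 35 × 4 = 140
  Ithaca–W: 5 × 4 = 20
  Ithaca–X: 30 × 5 = 150
Total = 135 + 140 + 20 + 150 = 445.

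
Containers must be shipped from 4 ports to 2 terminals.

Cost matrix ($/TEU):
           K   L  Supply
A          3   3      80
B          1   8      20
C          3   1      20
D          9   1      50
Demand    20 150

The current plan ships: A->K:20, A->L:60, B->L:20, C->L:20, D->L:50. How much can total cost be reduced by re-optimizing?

Current plan cost = 20·3 + 60·3 + 20·8 + 20·1 + 50·1 = $470.
Optimal plan:
  A to L: 80 × $3 = $240
  B to K: 20 × $1 = $20
  C to L: 20 × $1 = $20
  D to L: 50 × $1 = $50
Optimal cost = $330.
Saving = 470 − 330 = $140.

140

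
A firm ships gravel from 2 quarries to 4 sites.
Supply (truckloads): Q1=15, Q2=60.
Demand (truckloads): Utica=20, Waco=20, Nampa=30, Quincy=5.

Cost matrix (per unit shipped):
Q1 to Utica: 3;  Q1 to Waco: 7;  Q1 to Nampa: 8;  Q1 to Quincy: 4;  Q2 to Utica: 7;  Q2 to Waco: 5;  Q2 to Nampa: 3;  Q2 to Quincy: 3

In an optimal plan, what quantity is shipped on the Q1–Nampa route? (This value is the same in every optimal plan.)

Solving gives:
  Q1–Utica: 15 × 3 = 45
  Q2–Utica: 5 × 7 = 35
  Q2–Waco: 20 × 5 = 100
  Q2–Nampa: 30 × 3 = 90
  Q2–Quincy: 5 × 3 = 15
Total cost = 285.
The route Q1→Nampa is not used.

0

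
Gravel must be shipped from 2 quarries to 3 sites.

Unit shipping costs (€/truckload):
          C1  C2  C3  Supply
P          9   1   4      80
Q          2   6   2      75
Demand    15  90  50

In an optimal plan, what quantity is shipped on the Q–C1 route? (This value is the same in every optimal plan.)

The minimum-cost plan:
  P→C2: 80 × €1 = €80
  Q→C1: 15 × €2 = €30
  Q→C2: 10 × €6 = €60
  Q→C3: 50 × €2 = €100
Total cost = €270.
So Q→C1 carries 15 truckloads.

15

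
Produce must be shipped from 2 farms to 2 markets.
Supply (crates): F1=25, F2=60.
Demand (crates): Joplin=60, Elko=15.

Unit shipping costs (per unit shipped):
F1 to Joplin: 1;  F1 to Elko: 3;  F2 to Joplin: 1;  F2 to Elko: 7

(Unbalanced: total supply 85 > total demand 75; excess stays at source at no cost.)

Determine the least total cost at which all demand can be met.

An optimal shipping plan:
  F1 to Elko: 15 × 3 = 45
  F2 to Joplin: 60 × 1 = 60
Total = 45 + 60 = 105.

105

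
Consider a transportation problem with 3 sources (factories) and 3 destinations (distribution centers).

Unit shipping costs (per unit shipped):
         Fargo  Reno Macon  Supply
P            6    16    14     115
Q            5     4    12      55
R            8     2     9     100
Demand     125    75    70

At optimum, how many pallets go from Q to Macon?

0

The minimum-cost plan:
  P->Fargo: 115 × 6 = 690
  Q->Fargo: 10 × 5 = 50
  Q->Reno: 45 × 4 = 180
  R->Reno: 30 × 2 = 60
  R->Macon: 70 × 9 = 630
Total cost = 1610.
The route Q→Macon is not used.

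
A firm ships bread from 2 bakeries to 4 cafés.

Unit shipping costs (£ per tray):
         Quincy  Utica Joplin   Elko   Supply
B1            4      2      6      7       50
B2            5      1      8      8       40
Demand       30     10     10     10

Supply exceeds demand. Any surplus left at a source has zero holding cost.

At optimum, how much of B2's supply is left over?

Minimum-cost shipments:
  B1->Quincy: 30 × £4 = £120
  B1->Joplin: 10 × £6 = £60
  B1->Elko: 10 × £7 = £70
  B2->Utica: 10 × £1 = £10
Total cost = £260.
B2 ships 10 of its 40, leaving 30.

30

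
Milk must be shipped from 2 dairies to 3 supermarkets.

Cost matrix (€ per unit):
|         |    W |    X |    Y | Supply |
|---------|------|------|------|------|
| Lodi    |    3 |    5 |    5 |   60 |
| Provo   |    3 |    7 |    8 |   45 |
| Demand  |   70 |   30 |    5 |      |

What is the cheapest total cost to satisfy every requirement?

385

An optimal shipping plan:
  Lodi->W: 25 × €3 = €75
  Lodi->X: 30 × €5 = €150
  Lodi->Y: 5 × €5 = €25
  Provo->W: 45 × €3 = €135
Total = 75 + 150 + 25 + 135 = €385.
(Supply check: Lodi ships 60; Provo ships 45.)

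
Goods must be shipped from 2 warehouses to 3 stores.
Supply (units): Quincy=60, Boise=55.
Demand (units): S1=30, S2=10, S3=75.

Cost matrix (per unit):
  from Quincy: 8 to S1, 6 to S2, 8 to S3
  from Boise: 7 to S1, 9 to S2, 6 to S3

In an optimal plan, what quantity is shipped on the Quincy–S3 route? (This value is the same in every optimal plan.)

Optimal shipments:
  Quincy→S1: 30 × 8 = 240
  Quincy→S2: 10 × 6 = 60
  Quincy→S3: 20 × 8 = 160
  Boise→S3: 55 × 6 = 330
Total cost = 790.
So Quincy→S3 carries 20 units.

20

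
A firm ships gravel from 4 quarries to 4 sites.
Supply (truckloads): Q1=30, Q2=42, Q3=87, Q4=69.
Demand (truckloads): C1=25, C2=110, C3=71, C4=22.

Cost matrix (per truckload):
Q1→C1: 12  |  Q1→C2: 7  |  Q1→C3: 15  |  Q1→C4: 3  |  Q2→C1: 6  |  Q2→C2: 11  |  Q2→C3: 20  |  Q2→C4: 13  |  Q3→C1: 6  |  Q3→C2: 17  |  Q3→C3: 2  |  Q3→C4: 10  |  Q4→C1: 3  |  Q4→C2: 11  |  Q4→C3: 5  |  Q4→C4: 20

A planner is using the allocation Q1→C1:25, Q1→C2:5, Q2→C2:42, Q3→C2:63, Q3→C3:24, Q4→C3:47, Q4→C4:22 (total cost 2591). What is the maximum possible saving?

1082

Current plan cost = 25·12 + 5·7 + 42·11 + 63·17 + 24·2 + 47·5 + 22·20 = 2591.
Optimal plan:
  Q1->C2: 8 truckloads
  Q1->C4: 22 truckloads
  Q2->C2: 42 truckloads
  Q3->C1: 16 truckloads
  Q3->C3: 71 truckloads
  Q4->C1: 9 truckloads
  Q4->C2: 60 truckloads
Optimal cost = 1509.
Saving = 2591 − 1509 = 1082.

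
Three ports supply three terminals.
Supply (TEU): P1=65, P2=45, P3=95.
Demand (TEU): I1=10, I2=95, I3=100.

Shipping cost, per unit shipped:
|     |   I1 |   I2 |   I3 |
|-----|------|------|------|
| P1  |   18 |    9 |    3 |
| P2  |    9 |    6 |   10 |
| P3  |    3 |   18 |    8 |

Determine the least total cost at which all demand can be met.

A cheapest plan:
  P1 to I2: 50 × 9 = 450
  P1 to I3: 15 × 3 = 45
  P2 to I2: 45 × 6 = 270
  P3 to I1: 10 × 3 = 30
  P3 to I3: 85 × 8 = 680
Total = 450 + 45 + 270 + 30 + 680 = 1475.

1475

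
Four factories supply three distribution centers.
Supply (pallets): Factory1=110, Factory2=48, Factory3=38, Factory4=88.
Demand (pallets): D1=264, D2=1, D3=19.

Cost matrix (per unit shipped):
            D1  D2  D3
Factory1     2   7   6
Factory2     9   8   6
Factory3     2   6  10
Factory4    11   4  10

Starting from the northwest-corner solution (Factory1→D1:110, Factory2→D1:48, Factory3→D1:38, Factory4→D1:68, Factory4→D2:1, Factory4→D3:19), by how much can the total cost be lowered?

38

Current plan cost = 110·2 + 48·9 + 38·2 + 68·11 + 1·4 + 19·10 = 1670.
Optimal plan:
  Factory1->D1: 110 × 2 = 220
  Factory2->D1: 29 × 9 = 261
  Factory2->D3: 19 × 6 = 114
  Factory3->D1: 38 × 2 = 76
  Factory4->D1: 87 × 11 = 957
  Factory4->D2: 1 × 4 = 4
Optimal cost = 1632.
Saving = 1670 − 1632 = 38.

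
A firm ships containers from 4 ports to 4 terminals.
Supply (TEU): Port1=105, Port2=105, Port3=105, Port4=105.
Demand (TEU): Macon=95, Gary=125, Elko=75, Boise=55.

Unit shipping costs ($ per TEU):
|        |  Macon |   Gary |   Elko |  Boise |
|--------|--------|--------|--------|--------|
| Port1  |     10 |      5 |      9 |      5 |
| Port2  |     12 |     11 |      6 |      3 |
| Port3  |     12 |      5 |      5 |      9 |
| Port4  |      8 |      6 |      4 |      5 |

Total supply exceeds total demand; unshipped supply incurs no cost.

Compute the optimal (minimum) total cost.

1915

One minimum-cost allocation:
  Port1->Gary: 105 × $5 = $525
  Port2->Boise: 55 × $3 = $165
  Port3->Gary: 20 × $5 = $100
  Port3->Elko: 65 × $5 = $325
  Port4->Macon: 95 × $8 = $760
  Port4->Elko: 10 × $4 = $40
Total = 525 + 165 + 100 + 325 + 760 + 40 = $1915.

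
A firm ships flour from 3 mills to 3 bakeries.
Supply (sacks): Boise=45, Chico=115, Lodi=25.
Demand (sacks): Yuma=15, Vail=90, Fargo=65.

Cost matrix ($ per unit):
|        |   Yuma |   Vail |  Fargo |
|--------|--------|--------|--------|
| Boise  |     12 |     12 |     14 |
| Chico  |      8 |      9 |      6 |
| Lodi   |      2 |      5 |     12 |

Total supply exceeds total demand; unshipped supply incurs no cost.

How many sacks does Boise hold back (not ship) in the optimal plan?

15

Minimum-cost shipments:
  Boise->Vail: 30 sacks
  Chico->Vail: 50 sacks
  Chico->Fargo: 65 sacks
  Lodi->Yuma: 15 sacks
  Lodi->Vail: 10 sacks
Total cost = $1280.
Boise ships 30 of its 45, leaving 15.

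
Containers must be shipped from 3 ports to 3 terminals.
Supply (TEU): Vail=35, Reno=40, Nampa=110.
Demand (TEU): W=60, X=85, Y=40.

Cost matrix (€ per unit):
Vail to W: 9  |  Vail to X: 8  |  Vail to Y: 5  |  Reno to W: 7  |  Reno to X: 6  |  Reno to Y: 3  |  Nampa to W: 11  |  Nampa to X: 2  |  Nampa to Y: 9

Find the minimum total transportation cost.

880

Optimal allocation:
  Vail–Y: 35 TEU
  Reno–W: 35 TEU
  Reno–Y: 5 TEU
  Nampa–W: 25 TEU
  Nampa–X: 85 TEU
Total cost = €880.
(Supply check: Vail ships 35; Reno ships 40; Nampa ships 110.)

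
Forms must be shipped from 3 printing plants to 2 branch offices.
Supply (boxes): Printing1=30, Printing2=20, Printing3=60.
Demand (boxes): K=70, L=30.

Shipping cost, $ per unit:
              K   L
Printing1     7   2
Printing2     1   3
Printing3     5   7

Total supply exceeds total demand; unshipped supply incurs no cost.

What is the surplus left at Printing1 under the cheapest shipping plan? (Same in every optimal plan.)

Minimum-cost shipments:
  Printing1->L: 30 × $2 = $60
  Printing2->K: 20 × $1 = $20
  Printing3->K: 50 × $5 = $250
Total cost = $330.
Printing1 ships 30 of its 30, leaving 0.

0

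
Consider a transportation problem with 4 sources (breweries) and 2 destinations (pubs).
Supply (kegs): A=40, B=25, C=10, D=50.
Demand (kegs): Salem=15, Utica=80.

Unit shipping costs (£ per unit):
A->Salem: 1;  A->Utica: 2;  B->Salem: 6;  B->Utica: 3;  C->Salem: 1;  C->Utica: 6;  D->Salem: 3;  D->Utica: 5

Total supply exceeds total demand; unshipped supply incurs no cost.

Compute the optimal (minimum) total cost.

One minimum-cost allocation:
  A->Utica: 40 × £2 = £80
  B->Utica: 25 × £3 = £75
  C->Salem: 10 × £1 = £10
  D->Salem: 5 × £3 = £15
  D->Utica: 15 × £5 = £75
Total = 80 + 75 + 10 + 15 + 75 = £255.
(Supply check: A ships 40; B ships 25; C ships 10; D ships 20.)

255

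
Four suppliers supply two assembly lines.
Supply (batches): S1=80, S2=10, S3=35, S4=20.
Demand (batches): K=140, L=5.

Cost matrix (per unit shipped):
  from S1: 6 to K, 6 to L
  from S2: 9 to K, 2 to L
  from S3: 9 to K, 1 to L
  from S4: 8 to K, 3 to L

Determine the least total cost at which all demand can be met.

Optimal allocation:
  S1→K: 80 batches
  S2→K: 10 batches
  S3→K: 30 batches
  S3→L: 5 batches
  S4→K: 20 batches
Total cost = 1005.

1005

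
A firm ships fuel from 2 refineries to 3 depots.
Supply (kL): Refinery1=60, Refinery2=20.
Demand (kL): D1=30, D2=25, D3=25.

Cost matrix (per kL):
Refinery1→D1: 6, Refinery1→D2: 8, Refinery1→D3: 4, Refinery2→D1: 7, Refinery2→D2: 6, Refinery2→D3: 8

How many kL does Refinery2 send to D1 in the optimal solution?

0

Optimal shipments:
  Refinery1–D1: 30 × 6 = 180
  Refinery1–D2: 5 × 8 = 40
  Refinery1–D3: 25 × 4 = 100
  Refinery2–D2: 20 × 6 = 120
Total cost = 440.
The route Refinery2→D1 is not used.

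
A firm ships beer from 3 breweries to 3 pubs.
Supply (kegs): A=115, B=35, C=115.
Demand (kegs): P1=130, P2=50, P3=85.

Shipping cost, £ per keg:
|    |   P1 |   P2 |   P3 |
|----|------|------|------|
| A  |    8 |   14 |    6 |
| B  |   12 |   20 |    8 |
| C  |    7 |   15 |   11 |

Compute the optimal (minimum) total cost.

2205

Optimal allocation:
  A to P1: 15 × £8 = £120
  A to P2: 50 × £14 = £700
  A to P3: 50 × £6 = £300
  B to P3: 35 × £8 = £280
  C to P1: 115 × £7 = £805
Total = 120 + 700 + 300 + 280 + 805 = £2205.
(Supply check: A ships 115; B ships 35; C ships 115.)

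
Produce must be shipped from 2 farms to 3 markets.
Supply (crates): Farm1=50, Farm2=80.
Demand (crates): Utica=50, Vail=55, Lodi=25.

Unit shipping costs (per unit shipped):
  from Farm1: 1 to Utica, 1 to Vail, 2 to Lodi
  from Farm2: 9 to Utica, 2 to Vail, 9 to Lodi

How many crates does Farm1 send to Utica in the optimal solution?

50

Solving gives:
  Farm1–Utica: 50 × 1 = 50
  Farm2–Vail: 55 × 2 = 110
  Farm2–Lodi: 25 × 9 = 225
Total cost = 385.
So Farm1→Utica carries 50 crates.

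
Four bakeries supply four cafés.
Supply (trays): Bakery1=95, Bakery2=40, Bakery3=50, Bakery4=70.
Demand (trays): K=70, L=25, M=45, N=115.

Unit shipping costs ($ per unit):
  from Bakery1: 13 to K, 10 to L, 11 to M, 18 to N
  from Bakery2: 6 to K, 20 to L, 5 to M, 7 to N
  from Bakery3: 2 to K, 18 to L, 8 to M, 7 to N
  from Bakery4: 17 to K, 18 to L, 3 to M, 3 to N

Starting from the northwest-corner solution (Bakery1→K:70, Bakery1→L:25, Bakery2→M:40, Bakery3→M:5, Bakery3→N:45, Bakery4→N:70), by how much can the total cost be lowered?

Current plan cost = 70·13 + 25·10 + 40·5 + 5·8 + 45·7 + 70·3 = $1925.
Optimal plan:
  Bakery1->K: 20 × $13 = $260
  Bakery1->L: 25 × $10 = $250
  Bakery1->M: 45 × $11 = $495
  Bakery1->N: 5 × $18 = $90
  Bakery2->N: 40 × $7 = $280
  Bakery3->K: 50 × $2 = $100
  Bakery4->N: 70 × $3 = $210
Optimal cost = $1685.
Saving = 1925 − 1685 = $240.

240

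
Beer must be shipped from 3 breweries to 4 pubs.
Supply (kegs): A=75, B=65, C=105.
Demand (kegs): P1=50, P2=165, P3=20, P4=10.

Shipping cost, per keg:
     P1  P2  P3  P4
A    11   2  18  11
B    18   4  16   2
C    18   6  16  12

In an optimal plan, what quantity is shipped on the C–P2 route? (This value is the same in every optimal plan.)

85

Optimal shipments:
  A to P1: 50 × 11 = 550
  A to P2: 25 × 2 = 50
  B to P2: 55 × 4 = 220
  B to P4: 10 × 2 = 20
  C to P2: 85 × 6 = 510
  C to P3: 20 × 16 = 320
Total cost = 1670.
So C→P2 carries 85 kegs.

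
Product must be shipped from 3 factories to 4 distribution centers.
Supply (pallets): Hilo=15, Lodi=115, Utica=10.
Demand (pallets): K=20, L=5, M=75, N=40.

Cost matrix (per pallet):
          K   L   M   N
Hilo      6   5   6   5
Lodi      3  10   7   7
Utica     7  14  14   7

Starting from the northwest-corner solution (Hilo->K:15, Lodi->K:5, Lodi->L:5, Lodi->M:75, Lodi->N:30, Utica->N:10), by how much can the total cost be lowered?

90

Current plan cost = 15·6 + 5·3 + 5·10 + 75·7 + 30·7 + 10·7 = 960.
Optimal plan:
  Hilo to L: 5 × 5 = 25
  Hilo to N: 10 × 5 = 50
  Lodi to K: 20 × 3 = 60
  Lodi to M: 75 × 7 = 525
  Lodi to N: 20 × 7 = 140
  Utica to N: 10 × 7 = 70
Optimal cost = 870.
Saving = 960 − 870 = 90.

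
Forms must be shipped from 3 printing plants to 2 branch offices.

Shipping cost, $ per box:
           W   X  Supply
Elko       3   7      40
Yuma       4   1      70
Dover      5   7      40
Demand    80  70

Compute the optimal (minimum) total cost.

390

One minimum-cost allocation:
  Elko–W: 40 × $3 = $120
  Yuma–X: 70 × $1 = $70
  Dover–W: 40 × $5 = $200
Total = 120 + 70 + 200 = $390.
(Supply check: Elko ships 40; Yuma ships 70; Dover ships 40.)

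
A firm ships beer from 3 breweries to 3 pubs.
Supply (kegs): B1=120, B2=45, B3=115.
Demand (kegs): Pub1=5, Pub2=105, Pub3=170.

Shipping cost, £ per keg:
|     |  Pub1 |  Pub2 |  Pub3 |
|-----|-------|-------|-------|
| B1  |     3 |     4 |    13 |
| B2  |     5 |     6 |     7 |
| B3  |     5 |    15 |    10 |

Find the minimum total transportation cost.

A cheapest plan:
  B1 to Pub1: 5 kegs
  B1 to Pub2: 105 kegs
  B1 to Pub3: 10 kegs
  B2 to Pub3: 45 kegs
  B3 to Pub3: 115 kegs
Total cost = £2030.

2030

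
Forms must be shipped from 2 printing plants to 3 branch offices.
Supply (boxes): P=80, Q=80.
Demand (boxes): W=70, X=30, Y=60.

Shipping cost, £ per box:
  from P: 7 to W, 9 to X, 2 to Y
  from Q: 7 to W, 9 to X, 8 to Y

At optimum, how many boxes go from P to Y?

60

Solving gives:
  P->W: 20 boxes
  P->Y: 60 boxes
  Q->W: 50 boxes
  Q->X: 30 boxes
Total cost = £880.
So P→Y carries 60 boxes.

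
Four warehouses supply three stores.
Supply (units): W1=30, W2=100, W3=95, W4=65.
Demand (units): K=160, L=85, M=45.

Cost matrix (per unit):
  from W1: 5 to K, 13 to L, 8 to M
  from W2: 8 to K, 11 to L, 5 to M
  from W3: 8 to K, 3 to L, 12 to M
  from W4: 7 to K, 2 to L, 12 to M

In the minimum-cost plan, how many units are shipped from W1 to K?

Solving gives:
  W1->K: 30 units
  W2->K: 55 units
  W2->M: 45 units
  W3->K: 75 units
  W3->L: 20 units
  W4->L: 65 units
Total cost = 1605.
So W1→K carries 30 units.

30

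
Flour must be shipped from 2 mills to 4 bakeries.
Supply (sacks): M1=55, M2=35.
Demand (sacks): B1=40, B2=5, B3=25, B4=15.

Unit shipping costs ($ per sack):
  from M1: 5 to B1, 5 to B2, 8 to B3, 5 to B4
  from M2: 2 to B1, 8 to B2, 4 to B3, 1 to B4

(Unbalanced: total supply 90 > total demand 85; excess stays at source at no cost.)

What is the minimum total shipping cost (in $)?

An optimal shipping plan:
  M1–B1: 40 sacks
  M1–B2: 5 sacks
  M1–B3: 5 sacks
  M2–B3: 20 sacks
  M2–B4: 15 sacks
Total cost = $360.
(Supply check: M1 ships 50; M2 ships 35.)

360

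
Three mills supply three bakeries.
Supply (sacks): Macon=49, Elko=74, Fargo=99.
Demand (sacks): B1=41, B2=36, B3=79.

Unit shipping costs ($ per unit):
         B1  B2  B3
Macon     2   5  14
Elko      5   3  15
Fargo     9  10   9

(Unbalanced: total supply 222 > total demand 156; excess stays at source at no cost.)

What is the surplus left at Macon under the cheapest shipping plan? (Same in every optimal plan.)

Minimum-cost shipments:
  Macon->B1: 41 sacks
  Elko->B2: 36 sacks
  Fargo->B3: 79 sacks
Total cost = $901.
Macon ships 41 of its 49, leaving 8.

8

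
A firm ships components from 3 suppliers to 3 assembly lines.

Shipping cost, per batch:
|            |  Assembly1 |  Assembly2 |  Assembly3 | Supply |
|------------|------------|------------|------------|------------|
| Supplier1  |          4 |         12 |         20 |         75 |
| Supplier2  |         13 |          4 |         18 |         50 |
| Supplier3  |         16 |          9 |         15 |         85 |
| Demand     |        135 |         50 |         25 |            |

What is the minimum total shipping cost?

A cheapest plan:
  Supplier1 to Assembly1: 75 × 4 = 300
  Supplier2 to Assembly2: 50 × 4 = 200
  Supplier3 to Assembly1: 60 × 16 = 960
  Supplier3 to Assembly3: 25 × 15 = 375
Total = 300 + 200 + 960 + 375 = 1835.
(Supply check: Supplier1 ships 75; Supplier2 ships 50; Supplier3 ships 85.)

1835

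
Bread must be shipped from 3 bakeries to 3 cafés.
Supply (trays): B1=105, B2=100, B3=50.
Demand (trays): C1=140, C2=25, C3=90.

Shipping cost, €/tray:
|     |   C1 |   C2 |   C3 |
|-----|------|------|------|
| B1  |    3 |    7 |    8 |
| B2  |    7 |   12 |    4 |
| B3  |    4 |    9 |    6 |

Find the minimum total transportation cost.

Optimal allocation:
  B1–C1: 80 trays
  B1–C2: 25 trays
  B2–C1: 10 trays
  B2–C3: 90 trays
  B3–C1: 50 trays
Total cost = €1045.

1045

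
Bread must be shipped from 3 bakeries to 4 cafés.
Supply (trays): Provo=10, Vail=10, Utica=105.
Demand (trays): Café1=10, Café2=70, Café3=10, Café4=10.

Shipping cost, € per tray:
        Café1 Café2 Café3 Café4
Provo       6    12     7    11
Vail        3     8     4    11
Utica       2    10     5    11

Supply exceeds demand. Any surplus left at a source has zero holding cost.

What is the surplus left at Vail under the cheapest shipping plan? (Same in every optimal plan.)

An optimal plan:
  Vail to Café2: 10 × €8 = €80
  Utica to Café1: 10 × €2 = €20
  Utica to Café2: 60 × €10 = €600
  Utica to Café3: 10 × €5 = €50
  Utica to Café4: 10 × €11 = €110
Total cost = €860.
Vail ships 10 of its 10, leaving 0.

0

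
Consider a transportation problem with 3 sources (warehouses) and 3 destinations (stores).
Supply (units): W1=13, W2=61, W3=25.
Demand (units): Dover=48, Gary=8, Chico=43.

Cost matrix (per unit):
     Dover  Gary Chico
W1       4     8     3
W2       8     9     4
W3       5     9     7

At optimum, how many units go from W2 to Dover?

10

The minimum-cost plan:
  W1→Dover: 13 × 4 = 52
  W2→Dover: 10 × 8 = 80
  W2→Gary: 8 × 9 = 72
  W2→Chico: 43 × 4 = 172
  W3→Dover: 25 × 5 = 125
Total cost = 501.
So W2→Dover carries 10 units.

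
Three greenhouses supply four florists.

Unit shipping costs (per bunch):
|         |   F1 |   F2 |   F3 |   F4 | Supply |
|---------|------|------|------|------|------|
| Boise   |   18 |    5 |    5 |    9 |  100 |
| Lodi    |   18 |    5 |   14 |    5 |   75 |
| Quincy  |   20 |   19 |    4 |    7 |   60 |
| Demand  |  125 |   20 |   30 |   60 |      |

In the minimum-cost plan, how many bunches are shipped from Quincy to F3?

30

Optimal shipments:
  Boise–F1: 80 × 18 = 1440
  Boise–F2: 20 × 5 = 100
  Lodi–F1: 45 × 18 = 810
  Lodi–F4: 30 × 5 = 150
  Quincy–F3: 30 × 4 = 120
  Quincy–F4: 30 × 7 = 210
Total cost = 2830.
So Quincy→F3 carries 30 bunches.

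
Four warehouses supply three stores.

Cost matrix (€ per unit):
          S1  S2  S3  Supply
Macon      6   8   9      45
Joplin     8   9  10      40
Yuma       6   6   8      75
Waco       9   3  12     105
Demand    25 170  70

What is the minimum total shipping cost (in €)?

A cheapest plan:
  Macon–S1: 25 × €6 = €150
  Macon–S3: 20 × €9 = €180
  Joplin–S3: 40 × €10 = €400
  Yuma–S2: 65 × €6 = €390
  Yuma–S3: 10 × €8 = €80
  Waco–S2: 105 × €3 = €315
Total = 150 + 180 + 400 + 390 + 80 + 315 = €1515.

1515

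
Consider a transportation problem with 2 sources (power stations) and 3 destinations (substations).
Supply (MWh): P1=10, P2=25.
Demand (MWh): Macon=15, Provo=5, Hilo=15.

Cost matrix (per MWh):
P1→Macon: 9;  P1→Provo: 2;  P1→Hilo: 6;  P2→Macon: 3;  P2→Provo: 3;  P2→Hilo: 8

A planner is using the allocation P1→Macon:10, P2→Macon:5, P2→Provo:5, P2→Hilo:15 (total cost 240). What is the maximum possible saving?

80

Current plan cost = 10·9 + 5·3 + 5·3 + 15·8 = 240.
Optimal plan:
  P1–Hilo: 10 × 6 = 60
  P2–Macon: 15 × 3 = 45
  P2–Provo: 5 × 3 = 15
  P2–Hilo: 5 × 8 = 40
Optimal cost = 160.
Saving = 240 − 160 = 80.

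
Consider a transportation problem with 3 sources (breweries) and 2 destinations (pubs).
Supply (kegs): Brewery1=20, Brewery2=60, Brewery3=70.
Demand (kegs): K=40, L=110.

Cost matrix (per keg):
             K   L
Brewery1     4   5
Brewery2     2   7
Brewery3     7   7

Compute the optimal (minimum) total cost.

810

An optimal shipping plan:
  Brewery1 to L: 20 × 5 = 100
  Brewery2 to K: 40 × 2 = 80
  Brewery2 to L: 20 × 7 = 140
  Brewery3 to L: 70 × 7 = 490
Total = 100 + 80 + 140 + 490 = 810.
(Supply check: Brewery1 ships 20; Brewery2 ships 60; Brewery3 ships 70.)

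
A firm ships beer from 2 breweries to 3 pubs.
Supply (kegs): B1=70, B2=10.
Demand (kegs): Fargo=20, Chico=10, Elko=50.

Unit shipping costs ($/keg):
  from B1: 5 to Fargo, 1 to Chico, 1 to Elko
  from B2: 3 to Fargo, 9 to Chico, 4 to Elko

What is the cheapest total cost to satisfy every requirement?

A cheapest plan:
  B1 to Fargo: 10 × $5 = $50
  B1 to Chico: 10 × $1 = $10
  B1 to Elko: 50 × $1 = $50
  B2 to Fargo: 10 × $3 = $30
Total = 50 + 10 + 50 + 30 = $140.
(Supply check: B1 ships 70; B2 ships 10.)

140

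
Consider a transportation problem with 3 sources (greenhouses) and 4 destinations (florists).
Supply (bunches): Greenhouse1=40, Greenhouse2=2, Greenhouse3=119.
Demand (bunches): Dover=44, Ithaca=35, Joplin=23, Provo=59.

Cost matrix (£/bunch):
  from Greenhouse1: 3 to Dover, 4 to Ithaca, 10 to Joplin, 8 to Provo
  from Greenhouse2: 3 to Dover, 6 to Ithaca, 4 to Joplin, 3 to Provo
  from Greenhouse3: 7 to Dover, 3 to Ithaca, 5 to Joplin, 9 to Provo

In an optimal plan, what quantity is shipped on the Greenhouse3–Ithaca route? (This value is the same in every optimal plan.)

The minimum-cost plan:
  Greenhouse1–Dover: 40 × £3 = £120
  Greenhouse2–Provo: 2 × £3 = £6
  Greenhouse3–Dover: 4 × £7 = £28
  Greenhouse3–Ithaca: 35 × £3 = £105
  Greenhouse3–Joplin: 23 × £5 = £115
  Greenhouse3–Provo: 57 × £9 = £513
Total cost = £887.
So Greenhouse3→Ithaca carries 35 bunches.

35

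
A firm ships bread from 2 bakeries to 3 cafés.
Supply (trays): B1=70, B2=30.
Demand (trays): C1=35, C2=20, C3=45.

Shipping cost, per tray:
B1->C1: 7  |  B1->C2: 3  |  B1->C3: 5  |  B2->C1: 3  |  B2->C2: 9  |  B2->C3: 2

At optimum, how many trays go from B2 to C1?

30

Optimal shipments:
  B1->C1: 5 × 7 = 35
  B1->C2: 20 × 3 = 60
  B1->C3: 45 × 5 = 225
  B2->C1: 30 × 3 = 90
Total cost = 410.
So B2→C1 carries 30 trays.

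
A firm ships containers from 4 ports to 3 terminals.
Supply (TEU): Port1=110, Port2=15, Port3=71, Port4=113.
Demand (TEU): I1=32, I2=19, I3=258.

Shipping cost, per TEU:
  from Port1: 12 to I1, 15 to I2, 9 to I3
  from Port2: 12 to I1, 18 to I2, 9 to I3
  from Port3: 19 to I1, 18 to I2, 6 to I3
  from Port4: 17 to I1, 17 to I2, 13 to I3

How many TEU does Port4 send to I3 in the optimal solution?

The minimum-cost plan:
  Port1→I1: 17 × 12 = 204
  Port1→I3: 93 × 9 = 837
  Port2→I1: 15 × 12 = 180
  Port3→I3: 71 × 6 = 426
  Port4→I2: 19 × 17 = 323
  Port4→I3: 94 × 13 = 1222
Total cost = 3192.
So Port4→I3 carries 94 TEU.

94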